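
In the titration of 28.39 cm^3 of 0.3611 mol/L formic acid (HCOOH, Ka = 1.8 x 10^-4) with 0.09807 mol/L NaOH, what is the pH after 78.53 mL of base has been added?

4.22

Initial n(HCOOH) = 0.3611 x 0.02839 = 0.01025 mol.
n(NaOH) added = 0.09807 x 0.07853 = 0.007701 mol, converting that many moles of HCOOH to HCOO-.
Remaining n(HCOOH) = 0.002550 mol; n(HCOO-) = 0.007701 mol.
By Henderson-Hasselbalch, pH = pKa + log([A^-]/[HA]) = 3.74 + log(0.007701/0.002550) = 3.74 + (+0.48) = 4.22.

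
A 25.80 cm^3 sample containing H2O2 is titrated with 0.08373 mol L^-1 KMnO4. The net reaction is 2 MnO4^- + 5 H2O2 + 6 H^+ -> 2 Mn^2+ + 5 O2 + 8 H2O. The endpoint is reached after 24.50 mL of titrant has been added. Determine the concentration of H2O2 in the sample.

n(KMnO4) = 0.08373 x 0.02450 = 0.002051 mol.
From the balanced equation, 2 mol KMnO4 reacts with 5 mol H2O2, so n(H2O2) = 0.002051 x 5/2 = 0.005128 mol.
[H2O2] = 0.005128 / 0.02580 L = 0.199 M.

0.199 M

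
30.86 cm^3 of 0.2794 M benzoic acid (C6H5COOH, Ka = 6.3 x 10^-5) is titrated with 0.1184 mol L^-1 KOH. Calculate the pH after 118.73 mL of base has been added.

12.56

n(acid) = 0.2794 x 0.03086 = 0.008622 mol; n(KOH) added = 0.1184 x 0.1187 = 0.01406 mol.
Base is in excess by 0.01406 - 0.008622 = 0.005435 mol in a total volume of 0.1496 L.
[OH^-] = 0.005435/0.1496 = 0.03633 M, so pOH = 1.44 and pH = 14.00 - 1.44 = 12.56.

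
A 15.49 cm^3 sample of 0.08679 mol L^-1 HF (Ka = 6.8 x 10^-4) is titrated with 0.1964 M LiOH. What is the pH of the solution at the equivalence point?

7.97

n(HF) = 0.08679 x 0.01549 = 0.001344 mol; V(LiOH) at equivalence = 0.001344/0.1964 = 0.006845 L.
At equivalence all the acid is converted to F-; total volume = 0.01549 + 0.006845 = 0.02234 L, so [F-] = 0.001344/0.02234 = 0.06019 M.
Kb = Kw/Ka = 1.0e-14 / 6.8 x 10^-4 = 1.47e-11.
[OH^-] = sqrt(Kb x [F-]) = sqrt(1.47e-11 x 0.06019) = 9.41e-7 M.
pOH = 6.03, so pH = 14.00 - 6.03 = 7.97.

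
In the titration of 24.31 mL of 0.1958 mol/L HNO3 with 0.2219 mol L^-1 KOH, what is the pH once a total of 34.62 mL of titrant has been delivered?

n(acid) = 0.1958 x 0.02431 = 0.004760 mol; n(KOH) added = 0.2219 x 0.03462 = 0.007682 mol.
Base is in excess by 0.007682 - 0.004760 = 0.002922 mol in a total volume of 0.05893 L.
[OH^-] = 0.002922/0.05893 = 0.04959 M, so pOH = 1.30 and pH = 14.00 - 1.30 = 12.70.

12.70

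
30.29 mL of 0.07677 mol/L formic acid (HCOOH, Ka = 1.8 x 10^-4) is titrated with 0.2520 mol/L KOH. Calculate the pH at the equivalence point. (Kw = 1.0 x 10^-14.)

8.26

n(HCOOH) = 0.07677 x 0.03029 = 0.002325 mol; V(KOH) at equivalence = 0.002325/0.2520 = 0.009228 L.
At equivalence all the acid is converted to HCOO-; total volume = 0.03029 + 0.009228 = 0.03952 L, so [HCOO-] = 0.002325/0.03952 = 0.05884 M.
Kb = Kw/Ka = 1.0e-14 / 1.8 x 10^-4 = 5.56e-11.
[OH^-] = sqrt(Kb x [HCOO-]) = sqrt(5.56e-11 x 0.05884) = 1.81e-6 M.
pOH = 5.74, so pH = 14.00 - 5.74 = 8.26.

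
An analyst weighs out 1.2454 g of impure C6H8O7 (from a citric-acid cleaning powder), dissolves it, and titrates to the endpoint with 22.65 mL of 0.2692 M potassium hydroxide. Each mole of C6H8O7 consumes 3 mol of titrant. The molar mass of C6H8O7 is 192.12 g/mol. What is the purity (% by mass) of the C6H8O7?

31.4%

n(KOH) = 0.2692 x 0.02265 = 0.006097 mol.
n(C6H8O7) = 0.006097 / 3 = 0.002032 mol.
mass of C6H8O7 = 0.002032 x 192.12 = 0.3905 g.
% purity = 0.3905 / 1.2454 x 100 = 31.4%.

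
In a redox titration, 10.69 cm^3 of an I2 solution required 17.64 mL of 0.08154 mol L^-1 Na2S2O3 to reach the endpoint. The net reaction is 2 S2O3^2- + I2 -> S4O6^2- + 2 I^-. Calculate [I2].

0.0673 M

n(Na2S2O3) = 0.08154 x 0.01764 = 0.001438 mol.
From the balanced equation, 2 mol Na2S2O3 reacts with 1 mol I2, so n(I2) = 0.001438 x 1/2 = 0.0007192 mol.
[I2] = 0.0007192 / 0.01069 L = 0.0673 M.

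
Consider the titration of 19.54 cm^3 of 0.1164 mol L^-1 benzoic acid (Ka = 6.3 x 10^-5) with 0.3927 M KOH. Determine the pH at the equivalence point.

n(C6H5COOH) = 0.1164 x 0.01954 = 0.002274 mol; V(KOH) at equivalence = 0.002274/0.3927 = 0.005792 L.
At equivalence all the acid is converted to C6H5COO-; total volume = 0.01954 + 0.005792 = 0.02533 L, so [C6H5COO-] = 0.002274/0.02533 = 0.08979 M.
Kb = Kw/Ka = 1.0e-14 / 6.3 x 10^-5 = 1.59e-10.
[OH^-] = sqrt(Kb x [C6H5COO-]) = sqrt(1.59e-10 x 0.08979) = 3.78e-6 M.
pOH = 5.42, so pH = 14.00 - 5.42 = 8.58.

8.58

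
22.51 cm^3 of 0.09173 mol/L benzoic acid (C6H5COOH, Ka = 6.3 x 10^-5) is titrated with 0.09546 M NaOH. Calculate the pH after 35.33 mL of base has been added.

12.35

n(acid) = 0.09173 x 0.02251 = 0.002065 mol; n(NaOH) added = 0.09546 x 0.03533 = 0.003373 mol.
Base is in excess by 0.003373 - 0.002065 = 0.001308 mol in a total volume of 0.05784 L.
[OH^-] = 0.001308/0.05784 = 0.02261 M, so pOH = 1.65 and pH = 14.00 - 1.65 = 12.35.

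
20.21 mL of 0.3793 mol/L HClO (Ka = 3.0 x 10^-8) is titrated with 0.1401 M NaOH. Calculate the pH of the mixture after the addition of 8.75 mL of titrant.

6.80

Initial n(HClO) = 0.3793 x 0.02021 = 0.007666 mol.
n(NaOH) added = 0.1401 x 0.008750 = 0.001226 mol, converting that many moles of HClO to ClO-.
Remaining n(HClO) = 0.006440 mol; n(ClO-) = 0.001226 mol.
By Henderson-Hasselbalch, pH = pKa + log([A^-]/[HA]) = 7.52 + log(0.001226/0.006440) = 7.52 + (-0.72) = 6.80.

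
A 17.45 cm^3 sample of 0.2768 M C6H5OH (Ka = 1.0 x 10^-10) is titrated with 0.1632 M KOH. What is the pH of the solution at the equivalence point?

11.51

n(C6H5OH) = 0.2768 x 0.01745 = 0.004830 mol; V(KOH) at equivalence = 0.004830/0.1632 = 0.02960 L.
At equivalence all the acid is converted to C6H5O-; total volume = 0.01745 + 0.02960 = 0.04705 L, so [C6H5O-] = 0.004830/0.04705 = 0.1027 M.
Kb = Kw/Ka = 1.0e-14 / 1.0 x 10^-10 = 0.000100.
[OH^-] = sqrt(Kb x [C6H5O-]) = sqrt(0.000100 x 0.1027) = 0.00320 M.
pOH = 2.49, so pH = 14.00 - 2.49 = 11.51.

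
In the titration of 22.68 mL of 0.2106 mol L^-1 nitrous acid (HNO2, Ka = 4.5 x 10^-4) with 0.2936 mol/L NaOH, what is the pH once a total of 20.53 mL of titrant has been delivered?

n(acid) = 0.2106 x 0.02268 = 0.004776 mol; n(NaOH) added = 0.2936 x 0.02053 = 0.006028 mol.
Base is in excess by 0.006028 - 0.004776 = 0.001251 mol in a total volume of 0.04321 L.
[OH^-] = 0.001251/0.04321 = 0.02896 M, so pOH = 1.54 and pH = 14.00 - 1.54 = 12.46.

12.46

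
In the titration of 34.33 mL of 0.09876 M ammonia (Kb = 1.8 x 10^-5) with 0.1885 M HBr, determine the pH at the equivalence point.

n(NH3) = 0.09876 x 0.03433 = 0.003390 mol; V(HBr) at equivalence = 0.003390/0.1885 = 0.01799 L.
At equivalence the base is fully converted to NH4+; total volume = 0.05232 L, so [NH4+] = 0.003390/0.05232 = 0.06481 M.
Ka(NH4+) = Kw/Kb = 1.0e-14 / 1.8 x 10^-5 = 5.56e-10.
[H^+] = sqrt(Ka x [NH4+]) = sqrt(5.56e-10 x 0.06481) = 6.00e-6 M.
pH = -log(6.00e-6) = 5.22.

5.22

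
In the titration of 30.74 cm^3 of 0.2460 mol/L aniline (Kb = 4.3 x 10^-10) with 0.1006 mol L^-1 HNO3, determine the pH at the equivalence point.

n(C6H5NH2) = 0.2460 x 0.03074 = 0.007562 mol; V(HNO3) at equivalence = 0.007562/0.1006 = 0.07517 L.
At equivalence the base is fully converted to C6H5NH3+; total volume = 0.1059 L, so [C6H5NH3+] = 0.007562/0.1059 = 0.07140 M.
Ka(C6H5NH3+) = Kw/Kb = 1.0e-14 / 4.3 x 10^-10 = 2.33e-5.
[H^+] = sqrt(Ka x [C6H5NH3+]) = sqrt(2.33e-5 x 0.07140) = 0.00129 M.
pH = -log(0.00129) = 2.89.

2.89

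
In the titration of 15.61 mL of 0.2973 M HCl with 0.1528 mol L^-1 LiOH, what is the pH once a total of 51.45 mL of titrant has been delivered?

n(acid) = 0.2973 x 0.01561 = 0.004641 mol; n(LiOH) added = 0.1528 x 0.05145 = 0.007862 mol.
Base is in excess by 0.007862 - 0.004641 = 0.003221 mol in a total volume of 0.06706 L.
[OH^-] = 0.003221/0.06706 = 0.04803 M, so pOH = 1.32 and pH = 14.00 - 1.32 = 12.68.

12.68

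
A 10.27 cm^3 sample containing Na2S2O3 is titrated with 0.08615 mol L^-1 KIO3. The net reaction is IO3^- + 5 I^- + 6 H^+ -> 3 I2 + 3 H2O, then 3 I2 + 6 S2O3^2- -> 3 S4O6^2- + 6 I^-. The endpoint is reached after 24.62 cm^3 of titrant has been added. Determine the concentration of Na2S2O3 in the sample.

n(KIO3) = 0.08615 x 0.02462 = 0.002121 mol.
From the balanced equation, 1 mol KIO3 reacts with 6 mol Na2S2O3, so n(Na2S2O3) = 0.002121 x 6/1 = 0.01273 mol.
[Na2S2O3] = 0.01273 / 0.01027 L = 1.24 M.

1.24 M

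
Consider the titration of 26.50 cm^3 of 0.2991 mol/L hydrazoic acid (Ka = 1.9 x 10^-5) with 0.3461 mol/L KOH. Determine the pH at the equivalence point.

8.96

n(HN3) = 0.2991 x 0.02650 = 0.007926 mol; V(KOH) at equivalence = 0.007926/0.3461 = 0.02290 L.
At equivalence all the acid is converted to N3-; total volume = 0.02650 + 0.02290 = 0.04940 L, so [N3-] = 0.007926/0.04940 = 0.1604 M.
Kb = Kw/Ka = 1.0e-14 / 1.9 x 10^-5 = 5.26e-10.
[OH^-] = sqrt(Kb x [N3-]) = sqrt(5.26e-10 x 0.1604) = 9.19e-6 M.
pOH = 5.04, so pH = 14.00 - 5.04 = 8.96.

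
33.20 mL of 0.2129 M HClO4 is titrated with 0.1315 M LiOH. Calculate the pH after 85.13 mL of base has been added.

12.54

n(acid) = 0.2129 x 0.03320 = 0.007068 mol; n(LiOH) added = 0.1315 x 0.08513 = 0.01119 mol.
Base is in excess by 0.01119 - 0.007068 = 0.004126 mol in a total volume of 0.1183 L.
[OH^-] = 0.004126/0.1183 = 0.03487 M, so pOH = 1.46 and pH = 14.00 - 1.46 = 12.54.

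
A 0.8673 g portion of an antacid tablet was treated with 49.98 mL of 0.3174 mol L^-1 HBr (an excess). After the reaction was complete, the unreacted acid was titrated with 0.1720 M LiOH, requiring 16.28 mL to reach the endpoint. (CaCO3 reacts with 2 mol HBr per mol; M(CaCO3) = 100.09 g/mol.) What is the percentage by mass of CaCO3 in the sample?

75.4%

Total n(HBr) added = 0.3174 x 0.04998 = 0.01586 mol.
n(LiOH) used = 0.1720 x 0.01628 = 0.002800 mol, which equals the excess n(HBr).
So n(HBr) consumed by the sample = 0.01586 - 0.002800 = 0.01306 mol.
n(CaCO3) = 0.01306 / 2 = 0.006532 mol.
mass CaCO3 = 0.006532 x 100.09 = 0.6538 g, so %CaCO3 = 0.6538/0.8673 x 100 = 75.4%.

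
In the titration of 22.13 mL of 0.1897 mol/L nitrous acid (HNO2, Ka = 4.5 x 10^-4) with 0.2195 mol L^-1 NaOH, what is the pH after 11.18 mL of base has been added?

Initial n(HNO2) = 0.1897 x 0.02213 = 0.004198 mol.
n(NaOH) added = 0.2195 x 0.01118 = 0.002454 mol, converting that many moles of HNO2 to NO2-.
Remaining n(HNO2) = 0.001744 mol; n(NO2-) = 0.002454 mol.
By Henderson-Hasselbalch, pH = pKa + log([A^-]/[HA]) = 3.35 + log(0.002454/0.001744) = 3.35 + (+0.15) = 3.50.

3.50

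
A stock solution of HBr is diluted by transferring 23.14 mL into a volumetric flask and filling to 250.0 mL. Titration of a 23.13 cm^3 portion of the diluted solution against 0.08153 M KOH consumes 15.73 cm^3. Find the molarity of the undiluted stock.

0.599 M

n(KOH) = 0.08153 x 0.01573 = 0.001282 mol.
n(HBr) in the aliquot = 0.001282 mol.
[diluted HBr] = 0.001282 / 0.02313 = 0.05545 M.
Dilution factor = 250.0/23.14 = 10.80, so [stock] = 0.05545 x 10.80 = 0.599 M.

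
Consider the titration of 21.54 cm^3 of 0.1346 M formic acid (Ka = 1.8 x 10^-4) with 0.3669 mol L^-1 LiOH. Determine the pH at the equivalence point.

n(HCOOH) = 0.1346 x 0.02154 = 0.002899 mol; V(LiOH) at equivalence = 0.002899/0.3669 = 0.007902 L.
At equivalence all the acid is converted to HCOO-; total volume = 0.02154 + 0.007902 = 0.02944 L, so [HCOO-] = 0.002899/0.02944 = 0.09847 M.
Kb = Kw/Ka = 1.0e-14 / 1.8 x 10^-4 = 5.56e-11.
[OH^-] = sqrt(Kb x [HCOO-]) = sqrt(5.56e-11 x 0.09847) = 2.34e-6 M.
pOH = 5.63, so pH = 14.00 - 5.63 = 8.37.

8.37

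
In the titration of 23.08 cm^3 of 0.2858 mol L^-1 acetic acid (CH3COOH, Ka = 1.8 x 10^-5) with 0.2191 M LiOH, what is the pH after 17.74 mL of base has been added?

Initial n(CH3COOH) = 0.2858 x 0.02308 = 0.006596 mol.
n(LiOH) added = 0.2191 x 0.01774 = 0.003887 mol, converting that many moles of CH3COOH to CH3COO-.
Remaining n(CH3COOH) = 0.002709 mol; n(CH3COO-) = 0.003887 mol.
By Henderson-Hasselbalch, pH = pKa + log([A^-]/[HA]) = 4.74 + log(0.003887/0.002709) = 4.74 + (+0.16) = 4.90.

4.90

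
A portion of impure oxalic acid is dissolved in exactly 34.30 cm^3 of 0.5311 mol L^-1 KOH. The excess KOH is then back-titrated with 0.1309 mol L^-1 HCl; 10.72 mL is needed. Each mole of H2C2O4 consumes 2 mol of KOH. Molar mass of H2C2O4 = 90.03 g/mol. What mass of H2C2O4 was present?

0.757 g

Total n(KOH) added = 0.5311 x 0.03430 = 0.01822 mol.
n(HCl) used = 0.1309 x 0.01072 = 0.001403 mol, which equals the excess n(KOH).
So n(KOH) consumed by the sample = 0.01822 - 0.001403 = 0.01681 mol.
n(H2C2O4) = 0.01681 / 2 = 0.008407 mol.
mass = 0.008407 mol x 90.03 g/mol = 0.757 g.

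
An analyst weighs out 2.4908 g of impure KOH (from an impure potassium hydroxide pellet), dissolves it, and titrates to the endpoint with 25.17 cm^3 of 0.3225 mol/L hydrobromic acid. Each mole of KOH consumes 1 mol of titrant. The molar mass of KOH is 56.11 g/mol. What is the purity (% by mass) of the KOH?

18.3%

n(HBr) = 0.3225 x 0.02517 = 0.008117 mol.
n(KOH) = 0.008117 / 1 = 0.008117 mol.
mass of KOH = 0.008117 x 56.11 = 0.4555 g.
% purity = 0.4555 / 2.4908 x 100 = 18.3%.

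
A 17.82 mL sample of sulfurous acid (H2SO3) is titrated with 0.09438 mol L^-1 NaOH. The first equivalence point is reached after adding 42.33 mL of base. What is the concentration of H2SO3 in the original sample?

n(NaOH) = 0.09438 x 0.04233 = 0.003995 mol.
At the first equivalence point, 1 mol OH^- react per mol H2SO3, so n(H2SO3) = 0.003995 / 1 = 0.003995 mol.
[H2SO3] = 0.003995 / 0.01782 L = 0.224 M.

0.224 M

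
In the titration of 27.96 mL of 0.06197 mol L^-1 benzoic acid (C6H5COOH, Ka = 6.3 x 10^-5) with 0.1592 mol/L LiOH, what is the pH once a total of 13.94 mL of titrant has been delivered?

n(acid) = 0.06197 x 0.02796 = 0.001733 mol; n(LiOH) added = 0.1592 x 0.01394 = 0.002219 mol.
Base is in excess by 0.002219 - 0.001733 = 0.0004866 mol in a total volume of 0.04190 L.
[OH^-] = 0.0004866/0.04190 = 0.01161 M, so pOH = 1.94 and pH = 14.00 - 1.94 = 12.06.

12.06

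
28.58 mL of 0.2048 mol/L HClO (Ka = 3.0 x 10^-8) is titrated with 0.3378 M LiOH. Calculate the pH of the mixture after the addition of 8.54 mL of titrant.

Initial n(HClO) = 0.2048 x 0.02858 = 0.005853 mol.
n(LiOH) added = 0.3378 x 0.008540 = 0.002885 mol, converting that many moles of HClO to ClO-.
Remaining n(HClO) = 0.002968 mol; n(ClO-) = 0.002885 mol.
By Henderson-Hasselbalch, pH = pKa + log([A^-]/[HA]) = 7.52 + log(0.002885/0.002968) = 7.52 + (-0.01) = 7.51.

7.51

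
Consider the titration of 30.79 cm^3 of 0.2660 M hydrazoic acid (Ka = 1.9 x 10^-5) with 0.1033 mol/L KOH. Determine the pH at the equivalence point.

8.80

n(HN3) = 0.2660 x 0.03079 = 0.008190 mol; V(KOH) at equivalence = 0.008190/0.1033 = 0.07928 L.
At equivalence all the acid is converted to N3-; total volume = 0.03079 + 0.07928 = 0.1101 L, so [N3-] = 0.008190/0.1101 = 0.07441 M.
Kb = Kw/Ka = 1.0e-14 / 1.9 x 10^-5 = 5.26e-10.
[OH^-] = sqrt(Kb x [N3-]) = sqrt(5.26e-10 x 0.07441) = 6.26e-6 M.
pOH = 5.20, so pH = 14.00 - 5.20 = 8.80.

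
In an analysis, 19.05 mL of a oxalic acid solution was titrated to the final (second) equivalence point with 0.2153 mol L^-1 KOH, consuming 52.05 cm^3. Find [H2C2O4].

n(KOH) = 0.2153 x 0.05205 = 0.01121 mol.
At the final (second) equivalence point, 2 mol OH^- react per mol H2C2O4, so n(H2C2O4) = 0.01121 / 2 = 0.005603 mol.
[H2C2O4] = 0.005603 / 0.01905 L = 0.294 M.

0.294 M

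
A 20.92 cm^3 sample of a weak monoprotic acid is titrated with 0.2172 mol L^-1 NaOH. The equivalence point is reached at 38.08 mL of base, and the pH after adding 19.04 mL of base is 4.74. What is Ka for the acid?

19.04 mL is half of the equivalence volume, so this is the half-equivalence point where [HA] = [A^-].
At half-equivalence pH = pKa, so pKa = 4.74.
Ka = 10^(-4.74) = 1.8 x 10^-5.

1.8 x 10^-5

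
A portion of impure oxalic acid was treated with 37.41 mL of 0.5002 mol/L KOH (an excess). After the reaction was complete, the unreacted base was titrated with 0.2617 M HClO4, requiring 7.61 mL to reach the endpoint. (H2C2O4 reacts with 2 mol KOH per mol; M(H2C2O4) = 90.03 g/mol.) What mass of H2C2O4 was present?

Total n(KOH) added = 0.5002 x 0.03741 = 0.01871 mol.
n(HClO4) used = 0.2617 x 0.007610 = 0.001992 mol, which equals the excess n(KOH).
So n(KOH) consumed by the sample = 0.01871 - 0.001992 = 0.01672 mol.
n(H2C2O4) = 0.01672 / 2 = 0.008360 mol.
mass = 0.008360 mol x 90.03 g/mol = 0.753 g.

0.753 g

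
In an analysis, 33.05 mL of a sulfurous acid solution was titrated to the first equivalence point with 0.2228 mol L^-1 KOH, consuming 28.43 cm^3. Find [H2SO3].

n(KOH) = 0.2228 x 0.02843 = 0.006334 mol.
At the first equivalence point, 1 mol OH^- react per mol H2SO3, so n(H2SO3) = 0.006334 / 1 = 0.006334 mol.
[H2SO3] = 0.006334 / 0.03305 L = 0.192 M.

0.192 M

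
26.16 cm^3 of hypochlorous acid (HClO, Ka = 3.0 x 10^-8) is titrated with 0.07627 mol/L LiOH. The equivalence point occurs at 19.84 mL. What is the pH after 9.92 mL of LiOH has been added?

7.52

9.92 mL is exactly half the equivalence volume (19.84/2), i.e. the half-equivalence point.
There, n(HA) = n(A^-), so pH = pKa = -log(3.0 x 10^-8) = 7.52.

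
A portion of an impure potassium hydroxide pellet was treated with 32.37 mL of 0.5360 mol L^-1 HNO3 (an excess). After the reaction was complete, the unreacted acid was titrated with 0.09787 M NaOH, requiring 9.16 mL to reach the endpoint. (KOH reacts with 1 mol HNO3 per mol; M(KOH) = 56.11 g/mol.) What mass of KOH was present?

Total n(HNO3) added = 0.5360 x 0.03237 = 0.01735 mol.
n(NaOH) used = 0.09787 x 0.009160 = 0.0008965 mol, which equals the excess n(HNO3).
So n(HNO3) consumed by the sample = 0.01735 - 0.0008965 = 0.01645 mol.
n(KOH) = 0.01645 / 1 = 0.01645 mol.
mass = 0.01645 mol x 56.11 g/mol = 0.923 g.

0.923 g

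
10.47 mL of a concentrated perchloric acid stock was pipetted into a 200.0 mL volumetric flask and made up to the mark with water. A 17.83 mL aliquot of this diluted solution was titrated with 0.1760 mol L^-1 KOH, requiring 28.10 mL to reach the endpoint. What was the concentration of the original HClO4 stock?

5.30 M

n(KOH) = 0.1760 x 0.02810 = 0.004946 mol.
n(HClO4) in the aliquot = 0.004946 mol.
[diluted HClO4] = 0.004946 / 0.01783 = 0.2774 M.
Dilution factor = 200.0/10.47 = 19.10, so [stock] = 0.2774 x 19.10 = 5.30 M.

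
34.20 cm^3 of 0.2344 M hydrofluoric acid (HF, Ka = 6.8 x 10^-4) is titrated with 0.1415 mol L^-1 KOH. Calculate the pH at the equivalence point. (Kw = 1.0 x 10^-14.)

n(HF) = 0.2344 x 0.03420 = 0.008016 mol; V(KOH) at equivalence = 0.008016/0.1415 = 0.05665 L.
At equivalence all the acid is converted to F-; total volume = 0.03420 + 0.05665 = 0.09085 L, so [F-] = 0.008016/0.09085 = 0.08824 M.
Kb = Kw/Ka = 1.0e-14 / 6.8 x 10^-4 = 1.47e-11.
[OH^-] = sqrt(Kb x [F-]) = sqrt(1.47e-11 x 0.08824) = 1.14e-6 M.
pOH = 5.94, so pH = 14.00 - 5.94 = 8.06.

8.06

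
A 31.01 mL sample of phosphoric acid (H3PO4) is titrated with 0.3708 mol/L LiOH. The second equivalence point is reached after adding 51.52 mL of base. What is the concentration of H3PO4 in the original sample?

0.308 M

n(LiOH) = 0.3708 x 0.05152 = 0.01910 mol.
At the second equivalence point, 2 mol OH^- react per mol H3PO4, so n(H3PO4) = 0.01910 / 2 = 0.009552 mol.
[H3PO4] = 0.009552 / 0.03101 L = 0.308 M.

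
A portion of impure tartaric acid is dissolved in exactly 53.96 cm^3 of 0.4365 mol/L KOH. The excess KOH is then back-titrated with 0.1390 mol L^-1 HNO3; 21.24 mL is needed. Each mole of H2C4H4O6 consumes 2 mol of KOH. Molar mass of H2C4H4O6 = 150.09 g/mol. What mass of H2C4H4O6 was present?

1.55 g

Total n(KOH) added = 0.4365 x 0.05396 = 0.02355 mol.
n(HNO3) used = 0.1390 x 0.02124 = 0.002952 mol, which equals the excess n(KOH).
So n(KOH) consumed by the sample = 0.02355 - 0.002952 = 0.02060 mol.
n(H2C4H4O6) = 0.02060 / 2 = 0.01030 mol.
mass = 0.01030 mol x 150.09 g/mol = 1.55 g.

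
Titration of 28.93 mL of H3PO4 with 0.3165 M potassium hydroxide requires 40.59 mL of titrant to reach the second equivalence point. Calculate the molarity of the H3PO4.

n(KOH) = 0.3165 x 0.04059 = 0.01285 mol.
At the second equivalence point, 2 mol OH^- react per mol H3PO4, so n(H3PO4) = 0.01285 / 2 = 0.006423 mol.
[H3PO4] = 0.006423 / 0.02893 L = 0.222 M.

0.222 M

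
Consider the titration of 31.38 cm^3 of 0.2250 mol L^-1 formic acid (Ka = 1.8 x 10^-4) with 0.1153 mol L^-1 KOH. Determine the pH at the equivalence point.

8.31

n(HCOOH) = 0.2250 x 0.03138 = 0.007060 mol; V(KOH) at equivalence = 0.007060/0.1153 = 0.06124 L.
At equivalence all the acid is converted to HCOO-; total volume = 0.03138 + 0.06124 = 0.09262 L, so [HCOO-] = 0.007060/0.09262 = 0.07623 M.
Kb = Kw/Ka = 1.0e-14 / 1.8 x 10^-4 = 5.56e-11.
[OH^-] = sqrt(Kb x [HCOO-]) = sqrt(5.56e-11 x 0.07623) = 2.06e-6 M.
pOH = 5.69, so pH = 14.00 - 5.69 = 8.31.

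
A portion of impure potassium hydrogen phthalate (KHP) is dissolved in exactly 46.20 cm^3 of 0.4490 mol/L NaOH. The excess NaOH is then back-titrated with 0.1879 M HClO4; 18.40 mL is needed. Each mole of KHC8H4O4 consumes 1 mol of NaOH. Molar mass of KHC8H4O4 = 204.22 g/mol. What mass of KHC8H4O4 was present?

Total n(NaOH) added = 0.4490 x 0.04620 = 0.02074 mol.
n(HClO4) used = 0.1879 x 0.01840 = 0.003457 mol, which equals the excess n(NaOH).
So n(NaOH) consumed by the sample = 0.02074 - 0.003457 = 0.01729 mol.
n(KHC8H4O4) = 0.01729 / 1 = 0.01729 mol.
mass = 0.01729 mol x 204.22 g/mol = 3.53 g.

3.53 g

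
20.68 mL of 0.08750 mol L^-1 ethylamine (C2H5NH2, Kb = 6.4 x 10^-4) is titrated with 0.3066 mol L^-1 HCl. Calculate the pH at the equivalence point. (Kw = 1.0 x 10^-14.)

5.99

n(C2H5NH2) = 0.08750 x 0.02068 = 0.001809 mol; V(HCl) at equivalence = 0.001809/0.3066 = 0.005902 L.
At equivalence the base is fully converted to C2H5NH3+; total volume = 0.02658 L, so [C2H5NH3+] = 0.001809/0.02658 = 0.06807 M.
Ka(C2H5NH3+) = Kw/Kb = 1.0e-14 / 6.4 x 10^-4 = 1.56e-11.
[H^+] = sqrt(Ka x [C2H5NH3+]) = sqrt(1.56e-11 x 0.06807) = 1.03e-6 M.
pH = -log(1.03e-6) = 5.99.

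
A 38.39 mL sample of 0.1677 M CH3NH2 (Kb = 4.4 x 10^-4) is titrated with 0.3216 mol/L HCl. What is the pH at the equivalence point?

5.80

n(CH3NH2) = 0.1677 x 0.03839 = 0.006438 mol; V(HCl) at equivalence = 0.006438/0.3216 = 0.02002 L.
At equivalence the base is fully converted to CH3NH3+; total volume = 0.05841 L, so [CH3NH3+] = 0.006438/0.05841 = 0.1102 M.
Ka(CH3NH3+) = Kw/Kb = 1.0e-14 / 4.4 x 10^-4 = 2.27e-11.
[H^+] = sqrt(Ka x [CH3NH3+]) = sqrt(2.27e-11 x 0.1102) = 1.58e-6 M.
pH = -log(1.58e-6) = 5.80.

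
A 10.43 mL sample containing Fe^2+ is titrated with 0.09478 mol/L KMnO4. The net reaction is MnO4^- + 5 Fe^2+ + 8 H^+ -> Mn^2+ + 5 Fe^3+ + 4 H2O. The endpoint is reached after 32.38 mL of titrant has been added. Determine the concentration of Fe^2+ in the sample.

1.47 M

n(KMnO4) = 0.09478 x 0.03238 = 0.003069 mol.
From the balanced equation, 1 mol KMnO4 reacts with 5 mol Fe^2+, so n(Fe^2+) = 0.003069 x 5/1 = 0.01534 mol.
[Fe^2+] = 0.01534 / 0.01043 L = 1.47 M.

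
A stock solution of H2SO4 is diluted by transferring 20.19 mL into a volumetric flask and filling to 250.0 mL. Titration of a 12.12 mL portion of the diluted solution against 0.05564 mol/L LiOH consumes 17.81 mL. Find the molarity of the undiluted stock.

0.506 M

n(LiOH) = 0.05564 x 0.01781 = 0.0009909 mol.
n(H2SO4) in the aliquot = 0.0009909 x 1/2 = 0.0004955 mol.
[diluted H2SO4] = 0.0004955 / 0.01212 = 0.04088 M.
Dilution factor = 250.0/20.19 = 12.38, so [stock] = 0.04088 x 12.38 = 0.506 M.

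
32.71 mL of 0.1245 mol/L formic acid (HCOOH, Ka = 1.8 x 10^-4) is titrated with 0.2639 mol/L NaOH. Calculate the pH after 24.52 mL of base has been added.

12.62

n(acid) = 0.1245 x 0.03271 = 0.004072 mol; n(NaOH) added = 0.2639 x 0.02452 = 0.006471 mol.
Base is in excess by 0.006471 - 0.004072 = 0.002398 mol in a total volume of 0.05723 L.
[OH^-] = 0.002398/0.05723 = 0.04191 M, so pOH = 1.38 and pH = 14.00 - 1.38 = 12.62.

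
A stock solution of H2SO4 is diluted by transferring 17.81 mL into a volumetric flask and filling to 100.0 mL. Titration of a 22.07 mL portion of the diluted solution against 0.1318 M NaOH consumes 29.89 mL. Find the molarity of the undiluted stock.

0.501 M

n(NaOH) = 0.1318 x 0.02989 = 0.003940 mol.
n(H2SO4) in the aliquot = 0.003940 x 1/2 = 0.001970 mol.
[diluted H2SO4] = 0.001970 / 0.02207 = 0.08925 M.
Dilution factor = 100.0/17.81 = 5.615, so [stock] = 0.08925 x 5.615 = 0.501 M.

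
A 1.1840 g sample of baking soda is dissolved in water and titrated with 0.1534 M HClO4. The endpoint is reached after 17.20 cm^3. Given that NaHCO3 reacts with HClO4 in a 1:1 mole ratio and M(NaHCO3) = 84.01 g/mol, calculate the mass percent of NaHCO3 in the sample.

18.7%

n(HClO4) = 0.1534 x 0.01720 = 0.002638 mol.
n(NaHCO3) = 0.002638 / 1 = 0.002638 mol.
mass of NaHCO3 = 0.002638 x 84.01 = 0.2217 g.
% purity = 0.2217 / 1.1840 x 100 = 18.7%.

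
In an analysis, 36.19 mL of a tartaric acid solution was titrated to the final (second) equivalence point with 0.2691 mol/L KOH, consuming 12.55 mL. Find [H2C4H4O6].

n(KOH) = 0.2691 x 0.01255 = 0.003377 mol.
At the final (second) equivalence point, 2 mol OH^- react per mol H2C4H4O6, so n(H2C4H4O6) = 0.003377 / 2 = 0.001689 mol.
[H2C4H4O6] = 0.001689 / 0.03619 L = 0.0467 M.

0.0467 M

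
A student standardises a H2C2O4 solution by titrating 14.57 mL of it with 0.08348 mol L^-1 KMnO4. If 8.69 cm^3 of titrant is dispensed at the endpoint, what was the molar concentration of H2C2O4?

n(KMnO4) = 0.08348 x 0.008690 = 0.0007254 mol.
From the balanced equation, 2 mol KMnO4 reacts with 5 mol H2C2O4, so n(H2C2O4) = 0.0007254 x 5/2 = 0.001814 mol.
[H2C2O4] = 0.001814 / 0.01457 L = 0.124 M.

0.124 M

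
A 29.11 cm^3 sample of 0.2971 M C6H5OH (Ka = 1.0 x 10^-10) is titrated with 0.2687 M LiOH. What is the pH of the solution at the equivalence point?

11.57

n(C6H5OH) = 0.2971 x 0.02911 = 0.008649 mol; V(LiOH) at equivalence = 0.008649/0.2687 = 0.03219 L.
At equivalence all the acid is converted to C6H5O-; total volume = 0.02911 + 0.03219 = 0.06130 L, so [C6H5O-] = 0.008649/0.06130 = 0.1411 M.
Kb = Kw/Ka = 1.0e-14 / 1.0 x 10^-10 = 0.000100.
[OH^-] = sqrt(Kb x [C6H5O-]) = sqrt(0.000100 x 0.1411) = 0.00376 M.
pOH = 2.43, so pH = 14.00 - 2.43 = 11.57.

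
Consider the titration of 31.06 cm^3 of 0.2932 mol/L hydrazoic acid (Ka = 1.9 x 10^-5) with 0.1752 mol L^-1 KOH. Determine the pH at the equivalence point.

n(HN3) = 0.2932 x 0.03106 = 0.009107 mol; V(KOH) at equivalence = 0.009107/0.1752 = 0.05198 L.
At equivalence all the acid is converted to N3-; total volume = 0.03106 + 0.05198 = 0.08304 L, so [N3-] = 0.009107/0.08304 = 0.1097 M.
Kb = Kw/Ka = 1.0e-14 / 1.9 x 10^-5 = 5.26e-10.
[OH^-] = sqrt(Kb x [N3-]) = sqrt(5.26e-10 x 0.1097) = 7.60e-6 M.
pOH = 5.12, so pH = 14.00 - 5.12 = 8.88.

8.88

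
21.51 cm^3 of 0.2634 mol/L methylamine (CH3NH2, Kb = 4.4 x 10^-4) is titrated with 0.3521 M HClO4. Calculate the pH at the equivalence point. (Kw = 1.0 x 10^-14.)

5.73

n(CH3NH2) = 0.2634 x 0.02151 = 0.005666 mol; V(HClO4) at equivalence = 0.005666/0.3521 = 0.01609 L.
At equivalence the base is fully converted to CH3NH3+; total volume = 0.03760 L, so [CH3NH3+] = 0.005666/0.03760 = 0.1507 M.
Ka(CH3NH3+) = Kw/Kb = 1.0e-14 / 4.4 x 10^-4 = 2.27e-11.
[H^+] = sqrt(Ka x [CH3NH3+]) = sqrt(2.27e-11 x 0.1507) = 1.85e-6 M.
pH = -log(1.85e-6) = 5.73.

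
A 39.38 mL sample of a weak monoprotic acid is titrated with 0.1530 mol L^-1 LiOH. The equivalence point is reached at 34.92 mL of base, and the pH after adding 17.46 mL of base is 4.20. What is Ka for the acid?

6.3 x 10^-5

17.46 mL is half of the equivalence volume, so this is the half-equivalence point where [HA] = [A^-].
At half-equivalence pH = pKa, so pKa = 4.20.
Ka = 10^(-4.20) = 6.3 x 10^-5.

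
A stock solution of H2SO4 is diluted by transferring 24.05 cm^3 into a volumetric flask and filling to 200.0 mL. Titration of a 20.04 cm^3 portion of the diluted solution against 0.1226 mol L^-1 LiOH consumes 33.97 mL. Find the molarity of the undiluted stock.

n(LiOH) = 0.1226 x 0.03397 = 0.004165 mol.
n(H2SO4) in the aliquot = 0.004165 x 1/2 = 0.002082 mol.
[diluted H2SO4] = 0.002082 / 0.02004 = 0.1039 M.
Dilution factor = 200.0/24.05 = 8.316, so [stock] = 0.1039 x 8.316 = 0.864 M.

0.864 M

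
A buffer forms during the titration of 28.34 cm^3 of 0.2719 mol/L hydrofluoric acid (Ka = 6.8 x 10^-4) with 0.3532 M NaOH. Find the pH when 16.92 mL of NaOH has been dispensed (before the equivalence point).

3.71

Initial n(HF) = 0.2719 x 0.02834 = 0.007706 mol.
n(NaOH) added = 0.3532 x 0.01692 = 0.005976 mol, converting that many moles of HF to F-.
Remaining n(HF) = 0.001730 mol; n(F-) = 0.005976 mol.
By Henderson-Hasselbalch, pH = pKa + log([A^-]/[HA]) = 3.17 + log(0.005976/0.001730) = 3.17 + (+0.54) = 3.71.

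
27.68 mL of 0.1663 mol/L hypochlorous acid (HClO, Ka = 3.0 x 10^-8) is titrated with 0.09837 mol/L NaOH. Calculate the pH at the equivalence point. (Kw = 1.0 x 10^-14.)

10.16

n(HClO) = 0.1663 x 0.02768 = 0.004603 mol; V(NaOH) at equivalence = 0.004603/0.09837 = 0.04679 L.
At equivalence all the acid is converted to ClO-; total volume = 0.02768 + 0.04679 = 0.07447 L, so [ClO-] = 0.004603/0.07447 = 0.06181 M.
Kb = Kw/Ka = 1.0e-14 / 3.0 x 10^-8 = 3.33e-7.
[OH^-] = sqrt(Kb x [ClO-]) = sqrt(3.33e-7 x 0.06181) = 0.000144 M.
pOH = 3.84, so pH = 14.00 - 3.84 = 10.16.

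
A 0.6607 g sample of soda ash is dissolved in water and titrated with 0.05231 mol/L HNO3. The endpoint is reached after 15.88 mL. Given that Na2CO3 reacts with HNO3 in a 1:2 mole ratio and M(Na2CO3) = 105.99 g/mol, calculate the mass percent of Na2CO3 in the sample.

6.66%

n(HNO3) = 0.05231 x 0.01588 = 0.0008307 mol.
n(Na2CO3) = 0.0008307 / 2 = 0.0004153 mol.
mass of Na2CO3 = 0.0004153 x 105.99 = 0.04402 g.
% purity = 0.04402 / 0.6607 x 100 = 6.66%.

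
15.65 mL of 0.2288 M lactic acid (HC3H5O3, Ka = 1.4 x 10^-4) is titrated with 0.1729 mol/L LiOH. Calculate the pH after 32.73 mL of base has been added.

n(acid) = 0.2288 x 0.01565 = 0.003581 mol; n(LiOH) added = 0.1729 x 0.03273 = 0.005659 mol.
Base is in excess by 0.005659 - 0.003581 = 0.002078 mol in a total volume of 0.04838 L.
[OH^-] = 0.002078/0.04838 = 0.04296 M, so pOH = 1.37 and pH = 14.00 - 1.37 = 12.63.

12.63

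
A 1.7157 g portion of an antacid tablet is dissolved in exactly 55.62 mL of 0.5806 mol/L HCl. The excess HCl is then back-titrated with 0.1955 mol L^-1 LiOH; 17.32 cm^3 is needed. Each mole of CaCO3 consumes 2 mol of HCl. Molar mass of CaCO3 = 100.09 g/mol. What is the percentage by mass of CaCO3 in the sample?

84.3%

Total n(HCl) added = 0.5806 x 0.05562 = 0.03229 mol.
n(LiOH) used = 0.1955 x 0.01732 = 0.003386 mol, which equals the excess n(HCl).
So n(HCl) consumed by the sample = 0.03229 - 0.003386 = 0.02891 mol.
n(CaCO3) = 0.02891 / 2 = 0.01445 mol.
mass CaCO3 = 0.01445 x 100.09 = 1.447 g, so %CaCO3 = 1.447/1.7157 x 100 = 84.3%.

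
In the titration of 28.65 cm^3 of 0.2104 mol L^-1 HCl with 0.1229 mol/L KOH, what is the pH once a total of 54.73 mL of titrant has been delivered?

11.92

n(acid) = 0.2104 x 0.02865 = 0.006028 mol; n(KOH) added = 0.1229 x 0.05473 = 0.006726 mol.
Base is in excess by 0.006726 - 0.006028 = 0.0006984 mol in a total volume of 0.08338 L.
[OH^-] = 0.0006984/0.08338 = 0.008376 M, so pOH = 2.08 and pH = 14.00 - 2.08 = 11.92.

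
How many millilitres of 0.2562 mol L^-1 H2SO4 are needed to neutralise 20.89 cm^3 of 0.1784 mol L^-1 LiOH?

7.27 mL

n(LiOH) = 0.1784 mol/L x 0.02089 L = 0.003727 mol.
The neutralisation is 2 LiOH : 1 H2SO4, so n(H2SO4) = 0.003727 x 1/2 = 0.001863 mol.
V(H2SO4) = 0.001863 / 0.2562 = 0.007273 L = 7.27 mL.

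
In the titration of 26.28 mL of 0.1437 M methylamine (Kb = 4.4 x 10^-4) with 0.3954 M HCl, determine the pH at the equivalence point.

n(CH3NH2) = 0.1437 x 0.02628 = 0.003776 mol; V(HCl) at equivalence = 0.003776/0.3954 = 0.009551 L.
At equivalence the base is fully converted to CH3NH3+; total volume = 0.03583 L, so [CH3NH3+] = 0.003776/0.03583 = 0.1054 M.
Ka(CH3NH3+) = Kw/Kb = 1.0e-14 / 4.4 x 10^-4 = 2.27e-11.
[H^+] = sqrt(Ka x [CH3NH3+]) = sqrt(2.27e-11 x 0.1054) = 1.55e-6 M.
pH = -log(1.55e-6) = 5.81.

5.81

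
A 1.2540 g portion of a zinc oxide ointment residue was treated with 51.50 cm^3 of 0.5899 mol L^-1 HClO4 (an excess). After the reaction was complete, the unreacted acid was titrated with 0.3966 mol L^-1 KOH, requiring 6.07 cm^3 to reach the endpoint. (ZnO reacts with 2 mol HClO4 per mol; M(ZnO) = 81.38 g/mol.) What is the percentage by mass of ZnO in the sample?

Total n(HClO4) added = 0.5899 x 0.05150 = 0.03038 mol.
n(KOH) used = 0.3966 x 0.006070 = 0.002407 mol, which equals the excess n(HClO4).
So n(HClO4) consumed by the sample = 0.03038 - 0.002407 = 0.02797 mol.
n(ZnO) = 0.02797 / 2 = 0.01399 mol.
mass ZnO = 0.01399 x 81.38 = 1.138 g, so %ZnO = 1.138/1.2540 x 100 = 90.8%.

90.8%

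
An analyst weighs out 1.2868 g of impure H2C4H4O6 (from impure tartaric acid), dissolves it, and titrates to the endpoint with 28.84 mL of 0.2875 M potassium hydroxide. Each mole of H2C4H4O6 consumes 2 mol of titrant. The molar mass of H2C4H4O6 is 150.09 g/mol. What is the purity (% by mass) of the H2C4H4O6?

n(KOH) = 0.2875 x 0.02884 = 0.008291 mol.
n(H2C4H4O6) = 0.008291 / 2 = 0.004146 mol.
mass of H2C4H4O6 = 0.004146 x 150.09 = 0.6222 g.
% purity = 0.6222 / 1.2868 x 100 = 48.4%.

48.4%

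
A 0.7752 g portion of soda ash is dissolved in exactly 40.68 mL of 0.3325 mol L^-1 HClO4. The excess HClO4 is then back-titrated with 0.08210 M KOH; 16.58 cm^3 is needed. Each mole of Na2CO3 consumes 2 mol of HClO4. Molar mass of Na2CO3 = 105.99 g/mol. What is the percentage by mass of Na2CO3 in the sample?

Total n(HClO4) added = 0.3325 x 0.04068 = 0.01353 mol.
n(KOH) used = 0.08210 x 0.01658 = 0.001361 mol, which equals the excess n(HClO4).
So n(HClO4) consumed by the sample = 0.01353 - 0.001361 = 0.01216 mol.
n(Na2CO3) = 0.01216 / 2 = 0.006082 mol.
mass Na2CO3 = 0.006082 x 105.99 = 0.6447 g, so %Na2CO3 = 0.6447/0.7752 x 100 = 83.2%.

83.2%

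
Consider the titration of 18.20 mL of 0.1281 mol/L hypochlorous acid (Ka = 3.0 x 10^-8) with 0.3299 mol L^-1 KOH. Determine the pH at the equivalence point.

10.24

n(HClO) = 0.1281 x 0.01820 = 0.002331 mol; V(KOH) at equivalence = 0.002331/0.3299 = 0.007067 L.
At equivalence all the acid is converted to ClO-; total volume = 0.01820 + 0.007067 = 0.02527 L, so [ClO-] = 0.002331/0.02527 = 0.09227 M.
Kb = Kw/Ka = 1.0e-14 / 3.0 x 10^-8 = 3.33e-7.
[OH^-] = sqrt(Kb x [ClO-]) = sqrt(3.33e-7 x 0.09227) = 0.000175 M.
pOH = 3.76, so pH = 14.00 - 3.76 = 10.24.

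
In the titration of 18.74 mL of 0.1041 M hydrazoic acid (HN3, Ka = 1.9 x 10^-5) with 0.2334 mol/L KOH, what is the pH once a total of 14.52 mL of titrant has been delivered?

12.64

n(acid) = 0.1041 x 0.01874 = 0.001951 mol; n(KOH) added = 0.2334 x 0.01452 = 0.003389 mol.
Base is in excess by 0.003389 - 0.001951 = 0.001438 mol in a total volume of 0.03326 L.
[OH^-] = 0.001438/0.03326 = 0.04324 M, so pOH = 1.36 and pH = 14.00 - 1.36 = 12.64.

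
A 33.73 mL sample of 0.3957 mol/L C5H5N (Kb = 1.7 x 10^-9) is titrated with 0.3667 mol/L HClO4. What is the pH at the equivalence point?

n(C5H5N) = 0.3957 x 0.03373 = 0.01335 mol; V(HClO4) at equivalence = 0.01335/0.3667 = 0.03640 L.
At equivalence the base is fully converted to C5H5NH+; total volume = 0.07013 L, so [C5H5NH+] = 0.01335/0.07013 = 0.1903 M.
Ka(C5H5NH+) = Kw/Kb = 1.0e-14 / 1.7 x 10^-9 = 5.88e-6.
[H^+] = sqrt(Ka x [C5H5NH+]) = sqrt(5.88e-6 x 0.1903) = 0.00106 M.
pH = -log(0.00106) = 2.98.

2.98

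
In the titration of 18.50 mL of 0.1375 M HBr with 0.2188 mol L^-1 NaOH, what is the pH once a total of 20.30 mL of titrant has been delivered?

12.69

n(acid) = 0.1375 x 0.01850 = 0.002544 mol; n(NaOH) added = 0.2188 x 0.02030 = 0.004442 mol.
Base is in excess by 0.004442 - 0.002544 = 0.001898 mol in a total volume of 0.03880 L.
[OH^-] = 0.001898/0.03880 = 0.04891 M, so pOH = 1.31 and pH = 14.00 - 1.31 = 12.69.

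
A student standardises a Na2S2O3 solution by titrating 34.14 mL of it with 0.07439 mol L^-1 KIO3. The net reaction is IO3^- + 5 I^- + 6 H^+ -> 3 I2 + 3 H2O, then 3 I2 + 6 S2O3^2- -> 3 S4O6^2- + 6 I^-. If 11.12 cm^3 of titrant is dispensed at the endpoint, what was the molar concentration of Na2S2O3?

0.145 M

n(KIO3) = 0.07439 x 0.01112 = 0.0008272 mol.
From the balanced equation, 1 mol KIO3 reacts with 6 mol Na2S2O3, so n(Na2S2O3) = 0.0008272 x 6/1 = 0.004963 mol.
[Na2S2O3] = 0.004963 / 0.03414 L = 0.145 M.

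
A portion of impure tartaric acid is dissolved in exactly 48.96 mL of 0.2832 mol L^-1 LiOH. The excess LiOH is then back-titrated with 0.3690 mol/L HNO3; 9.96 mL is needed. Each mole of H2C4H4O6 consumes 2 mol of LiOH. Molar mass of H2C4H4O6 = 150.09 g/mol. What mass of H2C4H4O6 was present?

Total n(LiOH) added = 0.2832 x 0.04896 = 0.01387 mol.
n(HNO3) used = 0.3690 x 0.009960 = 0.003675 mol, which equals the excess n(LiOH).
So n(LiOH) consumed by the sample = 0.01387 - 0.003675 = 0.01019 mol.
n(H2C4H4O6) = 0.01019 / 2 = 0.005095 mol.
mass = 0.005095 mol x 150.09 g/mol = 0.765 g.

0.765 g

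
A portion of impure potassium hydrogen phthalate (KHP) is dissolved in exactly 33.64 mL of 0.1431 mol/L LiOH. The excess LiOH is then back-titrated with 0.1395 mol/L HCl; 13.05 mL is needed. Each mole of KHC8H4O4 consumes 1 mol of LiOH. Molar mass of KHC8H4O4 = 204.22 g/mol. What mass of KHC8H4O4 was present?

Total n(LiOH) added = 0.1431 x 0.03364 = 0.004814 mol.
n(HCl) used = 0.1395 x 0.01305 = 0.001820 mol, which equals the excess n(LiOH).
So n(LiOH) consumed by the sample = 0.004814 - 0.001820 = 0.002993 mol.
n(KHC8H4O4) = 0.002993 / 1 = 0.002993 mol.
mass = 0.002993 mol x 204.22 g/mol = 0.611 g.

0.611 g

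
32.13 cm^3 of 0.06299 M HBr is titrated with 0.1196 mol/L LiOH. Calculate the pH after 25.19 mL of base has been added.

12.24

n(acid) = 0.06299 x 0.03213 = 0.002024 mol; n(LiOH) added = 0.1196 x 0.02519 = 0.003013 mol.
Base is in excess by 0.003013 - 0.002024 = 0.0009889 mol in a total volume of 0.05732 L.
[OH^-] = 0.0009889/0.05732 = 0.01725 M, so pOH = 1.76 and pH = 14.00 - 1.76 = 12.24.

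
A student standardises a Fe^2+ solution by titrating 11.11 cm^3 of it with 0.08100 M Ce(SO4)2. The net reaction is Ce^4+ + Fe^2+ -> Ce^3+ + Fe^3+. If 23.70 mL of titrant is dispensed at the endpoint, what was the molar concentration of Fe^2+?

0.173 M

n(Ce(SO4)2) = 0.08100 x 0.02370 = 0.001920 mol.
From the balanced equation, 1 mol Ce(SO4)2 reacts with 1 mol Fe^2+, so n(Fe^2+) = 0.001920 x 1/1 = 0.001920 mol.
[Fe^2+] = 0.001920 / 0.01111 L = 0.173 M.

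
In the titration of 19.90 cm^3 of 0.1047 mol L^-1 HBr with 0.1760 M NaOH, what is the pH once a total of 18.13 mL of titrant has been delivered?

12.46

n(acid) = 0.1047 x 0.01990 = 0.002084 mol; n(NaOH) added = 0.1760 x 0.01813 = 0.003191 mol.
Base is in excess by 0.003191 - 0.002084 = 0.001107 mol in a total volume of 0.03803 L.
[OH^-] = 0.001107/0.03803 = 0.02912 M, so pOH = 1.54 and pH = 14.00 - 1.54 = 12.46.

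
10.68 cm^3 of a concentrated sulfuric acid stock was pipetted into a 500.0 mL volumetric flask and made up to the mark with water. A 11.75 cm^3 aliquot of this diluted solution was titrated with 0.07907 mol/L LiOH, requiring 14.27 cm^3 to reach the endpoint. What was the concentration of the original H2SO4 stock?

n(LiOH) = 0.07907 x 0.01427 = 0.001128 mol.
n(H2SO4) in the aliquot = 0.001128 x 1/2 = 0.0005642 mol.
[diluted H2SO4] = 0.0005642 / 0.01175 = 0.04801 M.
Dilution factor = 500.0/10.68 = 46.82, so [stock] = 0.04801 x 46.82 = 2.25 M.

2.25 M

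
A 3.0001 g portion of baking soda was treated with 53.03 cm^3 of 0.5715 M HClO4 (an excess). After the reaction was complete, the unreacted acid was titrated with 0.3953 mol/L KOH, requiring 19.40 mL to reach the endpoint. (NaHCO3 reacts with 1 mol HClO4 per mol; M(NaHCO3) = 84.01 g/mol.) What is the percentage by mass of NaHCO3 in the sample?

63.4%

Total n(HClO4) added = 0.5715 x 0.05303 = 0.03031 mol.
n(KOH) used = 0.3953 x 0.01940 = 0.007669 mol, which equals the excess n(HClO4).
So n(HClO4) consumed by the sample = 0.03031 - 0.007669 = 0.02264 mol.
n(NaHCO3) = 0.02264 / 1 = 0.02264 mol.
mass NaHCO3 = 0.02264 x 84.01 = 1.902 g, so %NaHCO3 = 1.902/3.0001 x 100 = 63.4%.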